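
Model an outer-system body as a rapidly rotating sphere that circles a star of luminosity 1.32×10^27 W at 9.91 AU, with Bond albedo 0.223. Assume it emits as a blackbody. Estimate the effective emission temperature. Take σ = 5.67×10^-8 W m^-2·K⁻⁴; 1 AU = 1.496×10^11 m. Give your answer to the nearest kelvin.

113 K

Orbital distance: d = 9.91 AU = 1.483×10^12 m.
S = L/(4πd²) = 47.79 W m^-2.
Averaging over the sphere, the absorbed flux is S(1−α)/4 = 9.284 W m^-2.
Set σT⁴ = 9.284 → T = (9.284/σ)^(1/4) = 113.1 K.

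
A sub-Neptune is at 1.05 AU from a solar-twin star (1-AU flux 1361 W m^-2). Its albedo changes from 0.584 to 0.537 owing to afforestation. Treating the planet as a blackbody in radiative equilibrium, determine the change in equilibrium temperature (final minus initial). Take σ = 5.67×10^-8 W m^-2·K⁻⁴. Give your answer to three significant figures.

5.92 K

Flux at the orbit: S = 1361/(1.05)² = 1234 W m^-2.
With α = 0.584, T₁ = 218.1 K.
Final:   T₂ = [S(1−0.537)/(4σ)]^(1/4) = 224.1 K.
Change: 224.1 − 218.1 = 5.916 K.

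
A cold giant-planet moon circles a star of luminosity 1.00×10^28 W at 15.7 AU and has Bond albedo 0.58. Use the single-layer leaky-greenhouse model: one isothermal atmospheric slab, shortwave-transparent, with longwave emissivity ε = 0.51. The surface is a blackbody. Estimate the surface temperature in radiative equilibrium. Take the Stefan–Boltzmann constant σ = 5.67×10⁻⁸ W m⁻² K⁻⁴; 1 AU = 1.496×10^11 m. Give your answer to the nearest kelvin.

138 K

d = 15.7 × 1.496×10^11 m = 2.349×10^12 m.
S = L/(4πd²) = 144.3 W m⁻².
At the top of the atmosphere, σT_e⁴ = S(1−α)/4 = 15.15 W m⁻², giving T_e = 127.8 K.
The surface balance (absorbed SW + ε·downward IR = σT_s⁴) with T_a⁴ = T_s⁴/2 reduces to T_s = T_e·[2/(2−ε)]^¼ = 137.6 K.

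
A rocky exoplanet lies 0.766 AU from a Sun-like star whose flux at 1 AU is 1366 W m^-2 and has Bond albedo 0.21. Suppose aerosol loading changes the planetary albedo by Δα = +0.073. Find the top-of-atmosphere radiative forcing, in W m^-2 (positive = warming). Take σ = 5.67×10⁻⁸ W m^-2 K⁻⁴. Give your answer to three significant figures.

Irradiance scales as 1/d², so S = 1366 W m^-2 × (1/0.766)² = 2328 W m^-2.
ΔF = −(S/4)Δα = −(2328/4)×(+0.073) = -42.49 W m^-2.

-42.5 W m^-2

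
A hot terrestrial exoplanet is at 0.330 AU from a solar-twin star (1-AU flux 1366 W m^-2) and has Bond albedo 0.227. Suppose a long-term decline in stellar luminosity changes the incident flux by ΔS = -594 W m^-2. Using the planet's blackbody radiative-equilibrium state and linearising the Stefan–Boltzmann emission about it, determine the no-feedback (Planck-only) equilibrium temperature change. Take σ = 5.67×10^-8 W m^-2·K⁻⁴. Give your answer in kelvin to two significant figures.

Flux at the orbit: S = 1366/(0.330)² = 12540 W m^-2.
The baseline emission temperature is T_e = 454.7 K.
TOA radiative forcing: ΔF = (1−α)ΔS/4 = 0.773·(-594)/4 = -114.8 W m^-2.
Planck response: λ_P = 4σT_e³ = 4·5.67×10⁻⁸·(454.7)³ = 21.32 W m^-2/K.
ΔT₀ = ΔF/λ_P = -114.8/21.32 = -5.38 K.

-5.4 kelvin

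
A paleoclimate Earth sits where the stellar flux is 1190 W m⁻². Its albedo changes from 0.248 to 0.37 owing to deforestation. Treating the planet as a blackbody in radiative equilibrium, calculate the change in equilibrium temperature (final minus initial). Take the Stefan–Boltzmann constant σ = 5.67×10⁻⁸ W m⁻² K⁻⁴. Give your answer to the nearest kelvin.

Initial: T₁ = [S(1−0.248)/(4σ)]^(1/4) = 250.6 K.
With α = 0.37, T₂ = 239.8 K.
Change: 239.8 − 250.6 = -10.85 K.

-11 kelvin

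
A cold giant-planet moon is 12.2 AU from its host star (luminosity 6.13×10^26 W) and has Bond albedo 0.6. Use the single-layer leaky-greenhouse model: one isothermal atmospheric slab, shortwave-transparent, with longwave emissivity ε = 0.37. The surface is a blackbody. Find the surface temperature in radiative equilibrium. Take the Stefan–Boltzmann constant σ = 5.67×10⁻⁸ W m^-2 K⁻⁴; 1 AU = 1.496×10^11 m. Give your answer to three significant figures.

Orbital distance: d = 12.2 AU = 1.825×10^12 m.
Flux at the orbit: S = L/(4πd²) = 6.13×10^26/(4π·(1.83×10^12)²) = 14.64 W m^-2.
The planet radiates to space at T_e = [S(1−α)/(4σ)]^(1/4) = 71.29 K.
The surface balance (absorbed SW + ε·downward IR = σT_s⁴) with T_a⁴ = T_s⁴/2 reduces to T_s = T_e·[2/(2−ε)]^¼ = 75.03 K.

75.0 kelvin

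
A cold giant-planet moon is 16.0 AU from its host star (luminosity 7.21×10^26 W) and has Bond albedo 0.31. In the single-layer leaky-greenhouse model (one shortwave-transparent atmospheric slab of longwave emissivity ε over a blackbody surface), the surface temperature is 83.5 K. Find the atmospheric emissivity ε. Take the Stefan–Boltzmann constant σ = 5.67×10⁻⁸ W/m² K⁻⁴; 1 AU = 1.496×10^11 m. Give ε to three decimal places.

d = 16.0 × 1.496×10^11 m = 2.394×10^12 m.
S = L/(4πd²) = 10.01 W/m².
TOA balance gives T_e = 74.29 K.
Since (2−ε)/2 = (T_e/T_s)⁴ = 0.6267, ε = 0.7465.

0.747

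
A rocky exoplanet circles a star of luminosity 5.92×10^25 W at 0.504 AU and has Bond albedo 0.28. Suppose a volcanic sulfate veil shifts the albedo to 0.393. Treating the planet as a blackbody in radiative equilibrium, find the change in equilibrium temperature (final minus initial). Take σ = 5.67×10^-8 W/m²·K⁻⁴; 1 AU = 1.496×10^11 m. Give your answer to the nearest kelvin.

-9 K

Orbital distance: d = 0.504 AU = 7.540×10^10 m.
Flux at the orbit: S = L/(4πd²) = 5.92×10^25/(4π·(7.54×10^10)²) = 828.7 W/m².
With α = 0.28, T₁ = 226.5 K.
After:  T₂ = [828.7·0.607/(4σ)]^(1/4) = 217.0 K.
Change: 217.0 − 226.5 = -9.463 K.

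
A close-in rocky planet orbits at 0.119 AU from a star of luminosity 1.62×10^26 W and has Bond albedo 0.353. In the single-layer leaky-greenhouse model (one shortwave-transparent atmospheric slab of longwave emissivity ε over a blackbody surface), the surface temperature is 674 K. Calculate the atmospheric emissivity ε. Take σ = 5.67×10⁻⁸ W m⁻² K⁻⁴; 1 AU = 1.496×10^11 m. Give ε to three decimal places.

Orbital distance: d = 0.119 AU = 1.780×10^10 m.
Spreading L over a sphere of radius d: S = 1.62×10^26/(4π·1.78×10^10²) = 40680 W m⁻².
First, T_e = [40680·(1−0.353)/(4σ)]^(1/4) = 583.6 K.
Inverting T_s⁴ = 2T_e⁴/(2−ε): (T_e/T_s)⁴ = 0.5623, so ε = 2(1 − 0.5623) = 0.8754.

0.875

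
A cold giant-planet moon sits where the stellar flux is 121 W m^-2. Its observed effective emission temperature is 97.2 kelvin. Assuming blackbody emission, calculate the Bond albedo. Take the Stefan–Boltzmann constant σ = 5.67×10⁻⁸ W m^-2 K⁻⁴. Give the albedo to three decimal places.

0.833

From σT⁴ = S(1−α)/4 we invert for α: 1−α = 4σT⁴/S.
σT⁴ = 5.061 W m^-2, so 4σT⁴ = 20.24 W m^-2.
Hence α = 1 − 20.24/121.0 = 0.8327.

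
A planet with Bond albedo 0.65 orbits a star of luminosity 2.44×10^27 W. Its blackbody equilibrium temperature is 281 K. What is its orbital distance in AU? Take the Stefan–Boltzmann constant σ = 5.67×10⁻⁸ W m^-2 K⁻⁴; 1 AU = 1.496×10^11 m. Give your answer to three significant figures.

Energy balance gives S = 4σT⁴/(1−α) = 4040 W m^-2.
S = L/(4πd²) → d = √(L/4πS) = √(2.44×10^27/(4π·4040)) = 2.192×10^11 m = 1.465 AU.

1.47 AU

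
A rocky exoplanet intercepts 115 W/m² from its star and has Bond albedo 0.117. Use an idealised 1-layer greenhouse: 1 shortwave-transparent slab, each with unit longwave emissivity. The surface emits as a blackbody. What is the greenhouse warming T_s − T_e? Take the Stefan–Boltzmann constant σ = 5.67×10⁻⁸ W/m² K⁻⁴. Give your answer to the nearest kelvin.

28 K

Top-of-atmosphere balance: σT_e⁴ = S(1−α)/4 = 25.39 W/m² → T_e = 145.5 K.
T_s = (N+1)^(1/4)·T_e = 173.0 K.
Warming: T_s − T_e = 27.52 K.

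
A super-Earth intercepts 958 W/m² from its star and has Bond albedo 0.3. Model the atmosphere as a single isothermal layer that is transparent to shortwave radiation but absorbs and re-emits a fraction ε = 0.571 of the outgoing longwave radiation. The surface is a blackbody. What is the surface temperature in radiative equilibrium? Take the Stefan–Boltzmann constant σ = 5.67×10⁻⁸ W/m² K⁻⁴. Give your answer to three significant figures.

At the top of the atmosphere, σT_e⁴ = S(1−α)/4 = 167.6 W/m², giving T_e = 233.2 K.
Surface balance with a leaky layer gives σT_s⁴ = σT_e⁴·2/(2−ε), so T_s = T_e·[2/(2−0.571)]^(1/4) = 253.6 K.

254 K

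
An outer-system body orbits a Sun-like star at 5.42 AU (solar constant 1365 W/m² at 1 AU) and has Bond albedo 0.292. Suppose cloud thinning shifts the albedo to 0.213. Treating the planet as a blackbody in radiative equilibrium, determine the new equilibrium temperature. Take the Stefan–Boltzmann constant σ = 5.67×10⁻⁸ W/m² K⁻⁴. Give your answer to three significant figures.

Irradiance scales as 1/d², so S = 1365 W/m² × (1/5.42)² = 46.47 W/m².
With the new albedo, S(1−α₂)/4 = 9.142 W/m², so T₂ = 112.7 K.

113 K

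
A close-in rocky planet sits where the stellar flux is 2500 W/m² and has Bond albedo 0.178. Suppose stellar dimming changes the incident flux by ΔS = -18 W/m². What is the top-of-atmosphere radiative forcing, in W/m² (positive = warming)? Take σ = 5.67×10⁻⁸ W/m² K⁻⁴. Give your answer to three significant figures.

-3.70 W/m²

Only a fraction (1−α) is absorbed and it's spread over 4πR², so ΔF = (1−α)ΔS/4 = -3.699 W/m².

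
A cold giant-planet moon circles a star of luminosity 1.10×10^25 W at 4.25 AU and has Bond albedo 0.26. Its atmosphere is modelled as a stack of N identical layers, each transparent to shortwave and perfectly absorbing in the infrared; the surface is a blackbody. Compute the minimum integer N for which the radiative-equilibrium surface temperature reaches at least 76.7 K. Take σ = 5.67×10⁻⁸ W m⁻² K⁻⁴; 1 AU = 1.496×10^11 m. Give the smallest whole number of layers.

4

Orbital distance: d = 4.25 AU = 6.358×10^11 m.
Spreading L over a sphere of radius d: S = 1.10×10^25/(4π·6.36×10^11²) = 2.165 W m⁻².
OLR = S(1−α)/4 = 0.4006 W m⁻²; the top layer radiates at T_e = 51.56 K.
Need (N+1)T_e⁴ ≥ T_s⁴, i.e. N+1 ≥ (76.7/51.56)⁴ = 4.898.
Rounding up, N = 4.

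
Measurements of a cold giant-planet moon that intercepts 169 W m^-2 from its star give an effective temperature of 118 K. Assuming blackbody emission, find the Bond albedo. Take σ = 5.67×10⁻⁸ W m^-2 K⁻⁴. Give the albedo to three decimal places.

From σT⁴ = S(1−α)/4 we invert for α: 1−α = 4σT⁴/S.
σT⁴ = 10.99 W m^-2, so 4σT⁴ = 43.97 W m^-2.
1−α = 43.97/169.0 = 0.2602, so α = 0.7398.

0.740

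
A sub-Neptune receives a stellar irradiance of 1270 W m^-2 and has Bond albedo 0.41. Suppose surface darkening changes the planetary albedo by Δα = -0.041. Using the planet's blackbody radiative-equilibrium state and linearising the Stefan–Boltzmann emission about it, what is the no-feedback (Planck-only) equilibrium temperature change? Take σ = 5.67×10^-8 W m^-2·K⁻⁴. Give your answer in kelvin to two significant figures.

4.2 K

Reference equilibrium: T_e = [S(1−α)/(4σ)]^(1/4) = 239.7 K.
The change in absorbed flux is Δ[S(1−α)/4] = −SΔα/4 = 13.02 W m^-2.
The Planck feedback parameter is 4σT_e³ = 3.125 W m^-2/K.
Hence the no-feedback warming is ΔF/(4σT_e³) = 4.17 K.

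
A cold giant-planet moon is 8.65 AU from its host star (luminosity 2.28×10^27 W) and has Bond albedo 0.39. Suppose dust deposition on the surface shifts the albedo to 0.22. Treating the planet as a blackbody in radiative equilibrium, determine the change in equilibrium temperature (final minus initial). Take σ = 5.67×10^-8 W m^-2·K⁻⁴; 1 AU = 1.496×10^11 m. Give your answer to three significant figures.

8.28 K

Orbital distance: d = 8.65 AU = 1.294×10^12 m.
Spreading L over a sphere of radius d: S = 2.28×10^27/(4π·1.29×10^12²) = 108.4 W m^-2.
Before: T₁ = [108.4·0.61/(4σ)]^(1/4) = 130.7 K.
Final:   T₂ = [S(1−0.22)/(4σ)]^(1/4) = 138.9 K.
Change: 138.9 − 130.7 = 8.282 K.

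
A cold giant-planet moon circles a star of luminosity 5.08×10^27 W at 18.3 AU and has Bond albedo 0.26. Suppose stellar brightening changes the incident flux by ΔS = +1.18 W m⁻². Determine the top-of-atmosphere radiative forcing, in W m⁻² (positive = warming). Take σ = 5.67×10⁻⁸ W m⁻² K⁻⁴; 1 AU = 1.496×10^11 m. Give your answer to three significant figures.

0.218 W m⁻²

Orbital distance: d = 18.3 AU = 2.738×10^12 m.
S = L/(4πd²) = 53.94 W m⁻².
TOA radiative forcing: ΔF = (1−α)ΔS/4 = 0.74·(+1.18)/4 = 0.2183 W m⁻².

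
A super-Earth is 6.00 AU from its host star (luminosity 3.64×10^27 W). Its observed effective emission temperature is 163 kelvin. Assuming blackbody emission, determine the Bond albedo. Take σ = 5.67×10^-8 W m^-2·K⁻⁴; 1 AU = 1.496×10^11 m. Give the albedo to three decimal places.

0.555

Orbital distance: d = 6.00 AU = 8.976×10^11 m.
S = L/(4πd²) = 359.5 W m^-2.
From σT⁴ = S(1−α)/4 we invert for α: 1−α = 4σT⁴/S.
4σT⁴ = 4·5.67×10⁻⁸·(163)⁴ = 160.1 W m^-2.
Hence α = 1 − 160.1/359.5 = 0.5547.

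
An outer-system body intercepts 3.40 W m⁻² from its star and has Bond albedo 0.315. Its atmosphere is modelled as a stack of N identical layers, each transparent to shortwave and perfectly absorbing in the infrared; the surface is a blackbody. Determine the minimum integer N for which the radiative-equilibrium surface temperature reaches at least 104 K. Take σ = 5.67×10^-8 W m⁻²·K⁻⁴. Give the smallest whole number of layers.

OLR = S(1−α)/4 = 0.5823 W m⁻²; the top layer radiates at T_e = 56.61 K.
T_s = (N+1)^(1/4)·T_e ≥ 104 K requires N+1 ≥ (T_s/T_e)⁴ = (104/56.61)⁴ = 11.392.
So N ≥ 10.392; the smallest integer is N = 11.

11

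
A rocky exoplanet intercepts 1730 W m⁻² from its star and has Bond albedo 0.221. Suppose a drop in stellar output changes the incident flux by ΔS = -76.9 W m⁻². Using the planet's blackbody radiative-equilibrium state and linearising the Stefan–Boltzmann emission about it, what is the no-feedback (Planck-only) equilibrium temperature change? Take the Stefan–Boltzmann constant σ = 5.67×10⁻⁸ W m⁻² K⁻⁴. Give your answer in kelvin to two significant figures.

-3.1 K

The baseline emission temperature is T_e = 277.6 K.
ΔF = Δ[S(1−α)]/4 = (1−0.221)·-76.9/4 = -14.98 W m⁻².
Planck response: λ_P = 4σT_e³ = 4·5.67×10⁻⁸·(277.6)³ = 4.854 W m⁻²/K.
So ΔT₀ = -14.98/4.854 = -3.09 K.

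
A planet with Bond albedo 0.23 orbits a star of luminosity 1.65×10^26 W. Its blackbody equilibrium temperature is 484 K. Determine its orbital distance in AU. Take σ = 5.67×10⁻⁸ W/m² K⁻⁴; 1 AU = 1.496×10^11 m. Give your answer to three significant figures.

0.191 AU

Energy balance gives S = 4σT⁴/(1−α) = 16160 W/m².
From L = 4πd²S, d = √(1.65×10^26/(4π·16160)) = 2.850×10^10 m = 0.1905 AU.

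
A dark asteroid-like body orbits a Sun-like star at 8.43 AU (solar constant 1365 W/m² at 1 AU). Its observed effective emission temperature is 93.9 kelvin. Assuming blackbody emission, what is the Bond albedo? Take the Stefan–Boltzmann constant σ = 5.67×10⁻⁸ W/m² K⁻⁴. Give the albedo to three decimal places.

0.082

By the inverse-square law, S = 1365/8.43² = 19.21 W/m².
Energy balance: S(1−α)/4 = σT⁴, so 1−α = 4σT⁴/S.
4σT⁴ = 4·5.67×10⁻⁸·(93.9)⁴ = 17.63 W/m².
Hence α = 1 − 17.63/19.21 = 0.0820.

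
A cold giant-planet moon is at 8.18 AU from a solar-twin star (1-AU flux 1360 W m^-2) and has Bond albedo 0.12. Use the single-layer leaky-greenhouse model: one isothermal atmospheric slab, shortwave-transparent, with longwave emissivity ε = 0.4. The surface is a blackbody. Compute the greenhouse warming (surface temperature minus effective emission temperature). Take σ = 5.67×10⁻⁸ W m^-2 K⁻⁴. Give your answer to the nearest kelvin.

By the inverse-square law, S = 1360/8.18² = 20.33 W m^-2.
At the top of the atmosphere, σT_e⁴ = S(1−α)/4 = 4.472 W m^-2, giving T_e = 94.24 K.
For a single slab of emissivity ε, T_s⁴ = 2T_e⁴/(2−ε); thus T_s = 94.24·(1.25)^(1/4) = 99.64 K.
Greenhouse warming: T_s − T_e = 5.406 K.

5 kelvin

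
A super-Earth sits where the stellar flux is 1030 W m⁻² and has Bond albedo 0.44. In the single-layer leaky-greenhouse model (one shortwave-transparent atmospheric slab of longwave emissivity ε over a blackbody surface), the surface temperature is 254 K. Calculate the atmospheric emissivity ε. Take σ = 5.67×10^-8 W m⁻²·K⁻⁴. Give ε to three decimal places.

First, T_e = [1030·(1−0.44)/(4σ)]^(1/4) = 224.6 K.
Inverting T_s⁴ = 2T_e⁴/(2−ε): (T_e/T_s)⁴ = 0.6110, so ε = 2(1 − 0.6110) = 0.7780.

0.778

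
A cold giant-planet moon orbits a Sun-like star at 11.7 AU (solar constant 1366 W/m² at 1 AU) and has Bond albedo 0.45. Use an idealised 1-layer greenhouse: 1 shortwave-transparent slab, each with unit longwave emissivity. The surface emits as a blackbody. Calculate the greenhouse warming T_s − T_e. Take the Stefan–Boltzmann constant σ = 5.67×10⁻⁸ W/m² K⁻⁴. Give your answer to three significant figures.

Irradiance scales as 1/d², so S = 1366 W/m² × (1/11.7)² = 9.979 W/m².
Top-of-atmosphere balance: σT_e⁴ = S(1−α)/4 = 1.372 W/m² → T_e = 70.14 K.
T_s = (N+1)^(1/4)·T_e = 83.41 K.
So the greenhouse effect raises the surface by 83.41 − 70.14 = 13.27 K.

13.3 K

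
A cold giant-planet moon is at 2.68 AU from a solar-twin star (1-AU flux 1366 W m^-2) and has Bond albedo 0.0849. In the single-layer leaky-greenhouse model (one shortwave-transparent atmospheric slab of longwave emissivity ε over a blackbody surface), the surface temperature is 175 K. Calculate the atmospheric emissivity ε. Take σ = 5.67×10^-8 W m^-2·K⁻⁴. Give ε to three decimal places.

By the inverse-square law, S = 1366/2.68² = 190.2 W m^-2.
First, T_e = [190.2·(1−0.0849)/(4σ)]^(1/4) = 166.4 K.
Inverting T_s⁴ = 2T_e⁴/(2−ε): (T_e/T_s)⁴ = 0.8182, so ε = 2(1 − 0.8182) = 0.3636.

0.364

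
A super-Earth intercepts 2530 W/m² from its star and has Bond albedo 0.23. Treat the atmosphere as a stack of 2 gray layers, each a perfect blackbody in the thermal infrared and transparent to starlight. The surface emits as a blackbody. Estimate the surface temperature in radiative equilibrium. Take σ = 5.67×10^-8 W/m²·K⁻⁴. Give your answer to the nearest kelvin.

401 kelvin

The effective emission temperature is T_e = [S(1−α)/(4σ)]^¼ = 304.4 K.
For an N-layer opaque stack, T_s⁴ = (N+1)T_e⁴, hence T_s = (3)^(1/4)×304.4 K = 400.7 K.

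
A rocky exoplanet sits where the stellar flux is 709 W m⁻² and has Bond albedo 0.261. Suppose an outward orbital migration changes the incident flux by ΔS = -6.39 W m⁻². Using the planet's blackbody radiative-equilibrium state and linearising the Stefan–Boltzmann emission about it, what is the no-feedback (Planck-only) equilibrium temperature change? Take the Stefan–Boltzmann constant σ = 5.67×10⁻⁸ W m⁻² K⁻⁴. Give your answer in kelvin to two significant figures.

The baseline emission temperature is T_e = 219.2 K.
TOA radiative forcing: ΔF = (1−α)ΔS/4 = 0.739·(-6.39)/4 = -1.181 W m⁻².
Linearising σT⁴ gives d(σT⁴)/dT = 4σT_e³ = 2.390 W m⁻² per K.
Hence the no-feedback warming is ΔF/(4σT_e³) = -0.494 K.

-0.49 K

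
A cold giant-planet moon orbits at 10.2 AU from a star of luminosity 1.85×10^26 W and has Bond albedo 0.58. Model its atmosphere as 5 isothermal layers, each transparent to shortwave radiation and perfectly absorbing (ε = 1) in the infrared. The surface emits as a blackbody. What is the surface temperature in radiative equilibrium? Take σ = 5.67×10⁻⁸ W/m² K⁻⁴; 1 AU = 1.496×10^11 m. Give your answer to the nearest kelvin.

92 kelvin

d = 10.2 × 1.496×10^11 m = 1.526×10^12 m.
S = L/(4πd²) = 6.323 W/m².
OLR = S(1−α)/4 = 0.6639 W/m²; the top layer radiates at T_e = 58.50 K.
Layer-by-layer balance gives σT_s⁴ = (N+1)σT_e⁴, so T_s = 6^¼·58.50 = 91.55 K.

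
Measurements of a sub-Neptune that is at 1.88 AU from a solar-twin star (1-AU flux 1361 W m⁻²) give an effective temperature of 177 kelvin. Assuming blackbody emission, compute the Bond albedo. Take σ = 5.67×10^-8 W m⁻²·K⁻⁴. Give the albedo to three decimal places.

Flux at the orbit: S = 1361/(1.88)² = 385.1 W m⁻².
Rearranging the radiative balance, α = 1 − 4σT⁴/S.
σT⁴ = 55.65 W m⁻², so 4σT⁴ = 222.6 W m⁻².
Hence α = 1 − 222.6/385.1 = 0.4219.

0.422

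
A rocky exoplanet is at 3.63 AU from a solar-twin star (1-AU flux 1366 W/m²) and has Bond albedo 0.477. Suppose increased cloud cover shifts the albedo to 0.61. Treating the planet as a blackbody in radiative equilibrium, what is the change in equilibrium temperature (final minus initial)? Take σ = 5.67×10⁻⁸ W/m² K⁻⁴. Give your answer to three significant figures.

Flux at the orbit: S = 1366/(3.63)² = 103.7 W/m².
With α = 0.477, T₁ = 124.3 K.
With α = 0.61, T₂ = 115.5 K.
ΔT = T₂ − T₁ = -8.795 K.

-8.80 K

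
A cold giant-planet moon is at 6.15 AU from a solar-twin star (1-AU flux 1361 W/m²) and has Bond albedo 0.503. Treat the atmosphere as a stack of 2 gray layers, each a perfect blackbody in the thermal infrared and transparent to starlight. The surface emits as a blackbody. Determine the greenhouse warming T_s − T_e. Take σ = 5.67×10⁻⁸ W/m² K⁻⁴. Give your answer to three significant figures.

Flux at the orbit: S = 1361/(6.15)² = 35.98 W/m².
Top-of-atmosphere balance: σT_e⁴ = S(1−α)/4 = 4.471 W/m² → T_e = 94.23 K.
T_s = (N+1)^(1/4)·T_e = 124.0 K.
So the greenhouse effect raises the surface by 124.0 − 94.23 = 29.78 K.

29.8 K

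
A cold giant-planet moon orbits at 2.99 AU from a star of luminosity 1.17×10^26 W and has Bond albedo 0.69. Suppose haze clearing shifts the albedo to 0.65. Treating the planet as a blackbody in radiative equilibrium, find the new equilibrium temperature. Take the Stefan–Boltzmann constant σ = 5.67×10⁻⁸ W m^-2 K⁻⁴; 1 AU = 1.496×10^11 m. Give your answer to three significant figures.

92.1 K

d = 2.99 × 1.496×10^11 m = 4.473×10^11 m.
Flux at the orbit: S = L/(4πd²) = 1.17×10^26/(4π·(4.47×10^11)²) = 46.53 W m^-2.
New equilibrium: T₂ = [(1−0.65)·46.53/(4σ)]^(1/4) = 92.06 K.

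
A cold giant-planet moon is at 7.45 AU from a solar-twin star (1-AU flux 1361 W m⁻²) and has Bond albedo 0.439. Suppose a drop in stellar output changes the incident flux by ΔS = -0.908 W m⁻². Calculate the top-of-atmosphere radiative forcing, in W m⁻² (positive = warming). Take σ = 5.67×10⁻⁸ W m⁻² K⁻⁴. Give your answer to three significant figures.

-0.127 W m⁻²

By the inverse-square law, S = 1361/7.45² = 24.52 W m⁻².
TOA radiative forcing: ΔF = (1−α)ΔS/4 = 0.561·(-0.908)/4 = -0.1273 W m⁻².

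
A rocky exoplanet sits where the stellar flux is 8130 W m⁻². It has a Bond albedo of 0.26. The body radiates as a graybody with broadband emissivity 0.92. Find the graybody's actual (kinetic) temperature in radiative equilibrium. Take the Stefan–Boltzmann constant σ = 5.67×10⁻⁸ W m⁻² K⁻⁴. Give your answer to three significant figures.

The planet absorbs (1−α)S over its disc πR² and re-emits over 4πR², so the mean absorbed flux is (1−0.26)·8130/4 = 1504 W m⁻².
Radiative balance εσT⁴ = 1504 gives T = [1504/(0.92·σ)]^(1/4) = 412.1 K.

412 K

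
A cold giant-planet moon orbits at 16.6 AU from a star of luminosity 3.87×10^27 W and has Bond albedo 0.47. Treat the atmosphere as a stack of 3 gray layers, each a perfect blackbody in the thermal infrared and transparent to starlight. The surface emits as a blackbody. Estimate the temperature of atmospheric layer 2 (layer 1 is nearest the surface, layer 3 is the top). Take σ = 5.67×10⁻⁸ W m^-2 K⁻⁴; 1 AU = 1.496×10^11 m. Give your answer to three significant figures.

124 K

d = 16.6 × 1.496×10^11 m = 2.483×10^12 m.
Flux at the orbit: S = L/(4πd²) = 3.87×10^27/(4π·(2.48×10^12)²) = 49.94 W m^-2.
The effective emission temperature is T_e = [S(1−α)/(4σ)]^¼ = 103.9 K.
In the N-layer model, layer k (counted from the surface) has T_k = (N+1−k)^(1/4)·T_e.
With k = 2: T_2 = (3+1−2)^¼·103.9 K = 123.6 K.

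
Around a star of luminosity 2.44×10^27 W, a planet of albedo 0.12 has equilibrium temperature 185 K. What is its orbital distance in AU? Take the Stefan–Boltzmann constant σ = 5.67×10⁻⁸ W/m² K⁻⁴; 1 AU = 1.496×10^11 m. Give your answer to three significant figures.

Required flux: S = 4σT⁴/(1−α) = 301.9 W/m².
S = L/(4πd²) → d = √(L/4πS) = √(2.44×10^27/(4π·301.9)) = 8.020×10^11 m = 5.361 AU.

5.36 AU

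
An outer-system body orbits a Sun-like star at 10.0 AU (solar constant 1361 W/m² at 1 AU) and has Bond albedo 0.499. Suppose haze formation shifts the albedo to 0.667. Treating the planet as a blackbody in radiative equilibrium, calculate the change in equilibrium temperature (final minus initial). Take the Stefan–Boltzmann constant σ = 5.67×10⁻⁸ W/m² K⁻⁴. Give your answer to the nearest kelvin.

-7 K

Irradiance scales as 1/d², so S = 1361 W/m² × (1/10.0)² = 13.61 W/m².
Before: T₁ = [13.61·0.501/(4σ)]^(1/4) = 74.05 K.
With α = 0.667, T₂ = 66.86 K.
ΔT = T₂ − T₁ = -7.188 K.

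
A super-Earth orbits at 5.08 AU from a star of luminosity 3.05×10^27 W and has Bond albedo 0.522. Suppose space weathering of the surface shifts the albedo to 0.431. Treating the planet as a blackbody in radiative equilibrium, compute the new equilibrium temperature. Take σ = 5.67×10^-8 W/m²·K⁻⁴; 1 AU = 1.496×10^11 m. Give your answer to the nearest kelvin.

180 K

Orbital distance: d = 5.08 AU = 7.600×10^11 m.
S = L/(4πd²) = 420.2 W/m².
New equilibrium: T₂ = [(1−0.431)·420.2/(4σ)]^(1/4) = 180.2 K.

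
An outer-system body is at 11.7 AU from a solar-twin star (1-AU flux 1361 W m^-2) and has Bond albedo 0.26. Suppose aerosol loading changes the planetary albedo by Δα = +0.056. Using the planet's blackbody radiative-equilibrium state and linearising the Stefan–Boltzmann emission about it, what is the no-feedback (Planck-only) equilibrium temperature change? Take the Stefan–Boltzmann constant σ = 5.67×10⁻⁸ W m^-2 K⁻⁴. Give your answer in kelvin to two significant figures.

-1.4 K

By the inverse-square law, S = 1361/11.7² = 9.942 W m^-2.
Reference equilibrium: T_e = [S(1−α)/(4σ)]^(1/4) = 75.47 K.
TOA radiative forcing: ΔF = −S·Δα/4 = −9.942·(+0.056)/4 = -0.1392 W m^-2.
The Planck feedback parameter is 4σT_e³ = 0.09749 W m^-2/K.
Hence the no-feedback warming is ΔF/(4σT_e³) = -1.43 K.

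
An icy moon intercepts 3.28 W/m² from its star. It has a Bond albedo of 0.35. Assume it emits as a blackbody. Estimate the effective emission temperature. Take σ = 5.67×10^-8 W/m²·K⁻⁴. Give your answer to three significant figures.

55.4 K

The planet absorbs (1−α)S over its disc πR² and re-emits over 4πR², so the mean absorbed flux is (1−0.35)·3.280/4 = 0.5330 W/m².
Set σT⁴ = 0.5330 → T = (0.5330/σ)^(1/4) = 55.37 K.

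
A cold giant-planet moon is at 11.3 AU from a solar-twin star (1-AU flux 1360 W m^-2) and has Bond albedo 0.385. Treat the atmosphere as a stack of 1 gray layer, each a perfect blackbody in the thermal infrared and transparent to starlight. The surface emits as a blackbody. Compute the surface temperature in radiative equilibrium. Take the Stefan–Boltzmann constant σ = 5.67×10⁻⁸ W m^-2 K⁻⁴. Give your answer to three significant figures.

87.2 K

Flux at the orbit: S = 1360/(11.3)² = 10.65 W m^-2.
OLR = S(1−α)/4 = 1.638 W m^-2; the top layer radiates at T_e = 73.31 K.
Layer-by-layer balance gives σT_s⁴ = (N+1)σT_e⁴, so T_s = 2^¼·73.31 = 87.18 K.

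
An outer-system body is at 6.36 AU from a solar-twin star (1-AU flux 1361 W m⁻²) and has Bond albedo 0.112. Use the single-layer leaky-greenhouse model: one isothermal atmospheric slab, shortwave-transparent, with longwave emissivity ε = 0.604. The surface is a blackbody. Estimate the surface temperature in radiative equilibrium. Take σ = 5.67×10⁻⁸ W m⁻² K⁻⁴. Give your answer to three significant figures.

Irradiance scales as 1/d², so S = 1361 W m⁻² × (1/6.36)² = 33.65 W m⁻².
At the top of the atmosphere, σT_e⁴ = S(1−α)/4 = 7.470 W m⁻², giving T_e = 107.1 K.
The surface balance (absorbed SW + ε·downward IR = σT_s⁴) with T_a⁴ = T_s⁴/2 reduces to T_s = T_e·[2/(2−ε)]^¼ = 117.2 K.

117 kelvin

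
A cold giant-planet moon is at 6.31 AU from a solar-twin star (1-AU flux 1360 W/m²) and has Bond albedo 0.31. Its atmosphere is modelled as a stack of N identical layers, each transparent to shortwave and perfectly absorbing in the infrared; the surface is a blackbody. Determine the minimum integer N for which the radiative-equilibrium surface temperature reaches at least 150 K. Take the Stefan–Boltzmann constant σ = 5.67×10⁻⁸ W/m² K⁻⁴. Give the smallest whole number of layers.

By the inverse-square law, S = 1360/6.31² = 34.16 W/m².
Top-of-atmosphere balance: σT_e⁴ = S(1−α)/4 = 5.892 W/m² → T_e = 101.0 K.
Need (N+1)T_e⁴ ≥ T_s⁴, i.e. N+1 ≥ (150/101.0)⁴ = 4.872.
The minimum whole number is N = 4.

4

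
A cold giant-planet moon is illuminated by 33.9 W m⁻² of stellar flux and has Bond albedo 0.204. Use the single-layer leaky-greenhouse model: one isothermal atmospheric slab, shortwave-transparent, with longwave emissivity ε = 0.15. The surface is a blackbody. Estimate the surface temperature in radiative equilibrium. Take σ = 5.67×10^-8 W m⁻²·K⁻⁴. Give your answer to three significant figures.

At the top of the atmosphere, σT_e⁴ = S(1−α)/4 = 6.746 W m⁻², giving T_e = 104.4 K.
The surface balance (absorbed SW + ε·downward IR = σT_s⁴) with T_a⁴ = T_s⁴/2 reduces to T_s = T_e·[2/(2−ε)]^¼ = 106.5 K.

106 K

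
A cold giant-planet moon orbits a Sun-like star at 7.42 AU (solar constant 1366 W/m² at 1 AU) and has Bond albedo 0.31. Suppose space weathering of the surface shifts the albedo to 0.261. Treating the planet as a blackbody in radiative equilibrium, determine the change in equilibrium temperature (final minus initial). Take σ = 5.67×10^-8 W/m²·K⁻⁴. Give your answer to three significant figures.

1.61 K

By the inverse-square law, S = 1366/7.42² = 24.81 W/m².
Before: T₁ = [24.81·0.69/(4σ)]^(1/4) = 93.21 K.
With α = 0.261, T₂ = 94.82 K.
ΔT = T₂ − T₁ = 1.612 K.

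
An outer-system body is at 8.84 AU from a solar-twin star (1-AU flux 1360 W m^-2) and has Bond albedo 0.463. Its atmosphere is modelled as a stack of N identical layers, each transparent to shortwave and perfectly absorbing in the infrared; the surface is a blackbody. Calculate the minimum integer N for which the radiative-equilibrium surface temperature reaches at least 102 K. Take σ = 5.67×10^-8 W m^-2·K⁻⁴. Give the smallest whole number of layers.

2

By the inverse-square law, S = 1360/8.84² = 17.40 W m^-2.
Top-of-atmosphere balance: σT_e⁴ = S(1−α)/4 = 2.336 W m^-2 → T_e = 80.12 K.
Since T_s⁴ = (N+1)T_e⁴, we need N ≥ (T_s/T_e)⁴ − 1 = 1.627.
So N ≥ 1.627; the smallest integer is N = 2.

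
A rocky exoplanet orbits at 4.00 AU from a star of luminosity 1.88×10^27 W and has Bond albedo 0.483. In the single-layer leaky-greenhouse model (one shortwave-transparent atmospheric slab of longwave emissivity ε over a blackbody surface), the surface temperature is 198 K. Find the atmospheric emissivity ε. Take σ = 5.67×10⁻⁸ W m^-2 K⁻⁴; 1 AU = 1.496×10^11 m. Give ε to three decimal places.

0.761

Orbital distance: d = 4.00 AU = 5.984×10^11 m.
Flux at the orbit: S = L/(4πd²) = 1.88×10^27/(4π·(5.98×10^11)²) = 417.8 W m^-2.
TOA balance gives T_e = 175.7 K.
T_s⁴ = T_e⁴·2/(2−ε) → ε = 2 − 2(T_e/T_s)⁴ = 2 − 2·(175.7/198)⁴ = 0.7607.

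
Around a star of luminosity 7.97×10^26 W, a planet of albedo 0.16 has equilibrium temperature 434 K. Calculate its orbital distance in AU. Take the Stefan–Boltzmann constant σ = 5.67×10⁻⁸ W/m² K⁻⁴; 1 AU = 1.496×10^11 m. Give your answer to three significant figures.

The flux needed for this T is 4σT⁴/(1−0.16) = 9579 W/m².
From L = 4πd²S, d = √(7.97×10^26/(4π·9579)) = 8.137×10^10 m = 0.5439 AU.

0.544 AU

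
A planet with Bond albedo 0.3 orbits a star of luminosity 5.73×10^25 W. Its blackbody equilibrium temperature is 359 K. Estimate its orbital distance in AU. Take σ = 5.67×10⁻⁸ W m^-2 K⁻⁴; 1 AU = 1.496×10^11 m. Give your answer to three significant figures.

Energy balance gives S = 4σT⁴/(1−α) = 5382 W m^-2.
From L = 4πd²S, d = √(5.73×10^25/(4π·5382)) = 2.911×10^10 m = 0.1946 AU.

0.195 AU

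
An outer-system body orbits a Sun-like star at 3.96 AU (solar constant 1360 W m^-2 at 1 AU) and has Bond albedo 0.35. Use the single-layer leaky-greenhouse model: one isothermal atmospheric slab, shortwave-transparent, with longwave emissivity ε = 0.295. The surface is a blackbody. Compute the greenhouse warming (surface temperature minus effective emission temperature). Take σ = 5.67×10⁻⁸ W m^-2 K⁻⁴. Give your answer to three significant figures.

5.11 kelvin

Irradiance scales as 1/d², so S = 1360 W m^-2 × (1/3.96)² = 86.73 W m^-2.
At the top of the atmosphere, σT_e⁴ = S(1−α)/4 = 14.09 W m^-2, giving T_e = 125.6 K.
The surface balance (absorbed SW + ε·downward IR = σT_s⁴) with T_a⁴ = T_s⁴/2 reduces to T_s = T_e·[2/(2−ε)]^¼ = 130.7 K.
T_s − T_e = 130.7 − 125.6 = 5.111 K.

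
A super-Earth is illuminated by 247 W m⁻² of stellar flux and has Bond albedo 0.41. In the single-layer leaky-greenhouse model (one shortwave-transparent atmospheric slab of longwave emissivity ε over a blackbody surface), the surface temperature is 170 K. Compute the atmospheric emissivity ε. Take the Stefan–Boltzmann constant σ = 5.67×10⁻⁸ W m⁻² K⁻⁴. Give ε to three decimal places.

First, T_e = [247.0·(1−0.41)/(4σ)]^(1/4) = 159.2 K.
Since (2−ε)/2 = (T_e/T_s)⁴ = 0.7693, ε = 0.4613.

0.461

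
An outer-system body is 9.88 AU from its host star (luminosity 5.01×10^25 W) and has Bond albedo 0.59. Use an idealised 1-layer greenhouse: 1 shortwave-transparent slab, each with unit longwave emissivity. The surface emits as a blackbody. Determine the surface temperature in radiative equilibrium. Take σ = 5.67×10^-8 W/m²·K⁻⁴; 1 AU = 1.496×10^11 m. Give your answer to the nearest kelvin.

51 K

d = 9.88 × 1.496×10^11 m = 1.478×10^12 m.
Flux at the orbit: S = L/(4πd²) = 5.01×10^25/(4π·(1.48×10^12)²) = 1.825 W/m².
Top-of-atmosphere balance: σT_e⁴ = S(1−α)/4 = 0.1871 W/m² → T_e = 42.62 K.
With N = 1 opaque layers, T_s = (N+1)^(1/4)·T_e = 2^(1/4)·42.62 = 50.68 K.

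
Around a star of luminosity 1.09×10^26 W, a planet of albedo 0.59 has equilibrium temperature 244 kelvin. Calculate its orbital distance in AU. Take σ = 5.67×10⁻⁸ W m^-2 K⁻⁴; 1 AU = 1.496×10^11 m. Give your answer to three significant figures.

0.445 AU

The flux needed for this T is 4σT⁴/(1−0.59) = 1961 W m^-2.
Then d = [L/(4πS)]^(1/2) = 6.651×10^10 m, i.e. 0.4446 AU.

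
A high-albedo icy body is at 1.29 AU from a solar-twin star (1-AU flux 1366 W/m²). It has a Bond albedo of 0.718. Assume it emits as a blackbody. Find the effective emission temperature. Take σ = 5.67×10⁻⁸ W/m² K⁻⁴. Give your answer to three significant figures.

179 K

Flux at the orbit: S = 1366/(1.29)² = 820.9 W/m².
Averaging over the sphere, the absorbed flux is S(1−α)/4 = 57.87 W/m².
Balancing against σT⁴: T = (57.87/5.67×10⁻⁸)^(1/4) = 178.7 K.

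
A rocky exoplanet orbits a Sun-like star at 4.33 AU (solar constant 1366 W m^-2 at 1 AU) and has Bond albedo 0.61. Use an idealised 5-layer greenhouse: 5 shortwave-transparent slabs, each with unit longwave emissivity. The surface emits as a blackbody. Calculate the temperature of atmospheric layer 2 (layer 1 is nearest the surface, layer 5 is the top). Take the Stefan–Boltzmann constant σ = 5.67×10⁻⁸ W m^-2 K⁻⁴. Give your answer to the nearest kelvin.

150 kelvin

By the inverse-square law, S = 1366/4.33² = 72.86 W m^-2.
Top-of-atmosphere balance: σT_e⁴ = S(1−α)/4 = 7.104 W m^-2 → T_e = 105.8 K.
Each opaque layer satisfies 2T_j⁴ = T_{j−1}⁴ + T_{j+1}⁴, giving T_k⁴ = (N+1−k)T_e⁴.
With k = 2: T_2 = (5+1−2)^¼·105.8 K = 149.6 K.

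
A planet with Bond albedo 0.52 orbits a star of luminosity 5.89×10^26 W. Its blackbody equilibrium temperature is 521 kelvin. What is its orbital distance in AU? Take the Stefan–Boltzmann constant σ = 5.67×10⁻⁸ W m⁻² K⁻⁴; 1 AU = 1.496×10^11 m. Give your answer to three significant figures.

0.245 AU

The flux needed for this T is 4σT⁴/(1−0.52) = 34810 W m⁻².
Then d = [L/(4πS)]^(1/2) = 3.669×10^10 m, i.e. 0.2453 AU.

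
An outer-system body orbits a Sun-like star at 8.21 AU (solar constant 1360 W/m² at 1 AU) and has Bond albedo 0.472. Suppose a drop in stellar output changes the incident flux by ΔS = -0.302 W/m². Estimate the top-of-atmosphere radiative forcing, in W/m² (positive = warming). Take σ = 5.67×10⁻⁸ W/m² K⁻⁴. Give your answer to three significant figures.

-0.0399 W/m²

Irradiance scales as 1/d², so S = 1360 W/m² × (1/8.21)² = 20.18 W/m².
ΔF = Δ[S(1−α)]/4 = (1−0.472)·-0.302/4 = -0.03986 W/m².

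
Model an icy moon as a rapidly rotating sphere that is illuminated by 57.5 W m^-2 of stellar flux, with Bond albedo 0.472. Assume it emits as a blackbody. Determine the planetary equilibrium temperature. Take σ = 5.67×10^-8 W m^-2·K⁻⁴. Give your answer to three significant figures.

The planet absorbs (1−α)S over its disc πR² and re-emits over 4πR², so the mean absorbed flux is (1−0.472)·57.50/4 = 7.590 W m^-2.
In equilibrium σT⁴ equals this, so T = 107.6 K.

108 K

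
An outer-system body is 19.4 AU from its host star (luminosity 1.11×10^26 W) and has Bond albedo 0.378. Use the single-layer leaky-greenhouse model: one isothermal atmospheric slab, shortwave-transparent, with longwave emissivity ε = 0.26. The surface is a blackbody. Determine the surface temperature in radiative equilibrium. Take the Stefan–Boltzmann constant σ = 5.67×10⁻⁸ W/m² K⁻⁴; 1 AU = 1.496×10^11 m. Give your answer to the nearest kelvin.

43 kelvin

Orbital distance: d = 19.4 AU = 2.902×10^12 m.
Flux at the orbit: S = L/(4πd²) = 1.11×10^26/(4π·(2.90×10^12)²) = 1.049 W/m².
The planet radiates to space at T_e = [S(1−α)/(4σ)]^(1/4) = 41.18 K.
The surface balance (absorbed SW + ε·downward IR = σT_s⁴) with T_a⁴ = T_s⁴/2 reduces to T_s = T_e·[2/(2−ε)]^¼ = 42.64 K.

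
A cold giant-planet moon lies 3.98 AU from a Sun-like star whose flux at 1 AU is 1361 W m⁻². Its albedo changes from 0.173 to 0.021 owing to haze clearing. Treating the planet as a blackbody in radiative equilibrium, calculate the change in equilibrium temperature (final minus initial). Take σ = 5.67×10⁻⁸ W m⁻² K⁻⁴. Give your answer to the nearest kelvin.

6 kelvin

Irradiance scales as 1/d², so S = 1361 W m⁻² × (1/3.98)² = 85.92 W m⁻².
Before: T₁ = [85.92·0.827/(4σ)]^(1/4) = 133.0 K.
After:  T₂ = [85.92·0.979/(4σ)]^(1/4) = 138.8 K.
Change: 138.8 − 133.0 = 5.732 K.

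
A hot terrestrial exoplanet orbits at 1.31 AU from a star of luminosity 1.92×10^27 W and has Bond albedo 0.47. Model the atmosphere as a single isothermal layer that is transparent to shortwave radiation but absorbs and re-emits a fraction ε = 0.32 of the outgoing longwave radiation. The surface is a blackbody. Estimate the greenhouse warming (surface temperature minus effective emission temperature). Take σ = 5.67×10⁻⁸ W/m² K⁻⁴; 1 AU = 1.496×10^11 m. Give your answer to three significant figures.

Orbital distance: d = 1.31 AU = 1.960×10^11 m.
S = L/(4πd²) = 3978 W/m².
At the top of the atmosphere, σT_e⁴ = S(1−α)/4 = 527.1 W/m², giving T_e = 310.5 K.
Surface balance with a leaky layer gives σT_s⁴ = σT_e⁴·2/(2−ε), so T_s = T_e·[2/(2−0.32)]^(1/4) = 324.3 K.
T_s − T_e = 324.3 − 310.5 = 13.83 K.

13.8 kelvin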